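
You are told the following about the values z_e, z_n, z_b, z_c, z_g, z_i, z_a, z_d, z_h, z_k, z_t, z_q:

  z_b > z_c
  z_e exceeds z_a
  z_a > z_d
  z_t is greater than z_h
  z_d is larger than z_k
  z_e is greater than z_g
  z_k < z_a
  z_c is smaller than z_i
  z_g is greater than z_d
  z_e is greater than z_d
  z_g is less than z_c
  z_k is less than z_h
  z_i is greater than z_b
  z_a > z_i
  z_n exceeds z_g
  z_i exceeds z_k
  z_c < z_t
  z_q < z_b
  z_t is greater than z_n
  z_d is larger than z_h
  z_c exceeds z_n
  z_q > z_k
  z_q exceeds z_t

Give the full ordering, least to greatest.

z_k < z_h < z_d < z_g < z_n < z_c < z_t < z_q < z_b < z_i < z_a < z_e

Each adjacent pair is fixed by a given relation: z_k < z_h; z_h < z_d; z_d < z_g; z_g < z_n; z_n < z_c; z_c < z_t; z_t < z_q; z_q < z_b; z_b < z_i; z_i < z_a; z_a < z_e. Chaining them end to end gives the full order.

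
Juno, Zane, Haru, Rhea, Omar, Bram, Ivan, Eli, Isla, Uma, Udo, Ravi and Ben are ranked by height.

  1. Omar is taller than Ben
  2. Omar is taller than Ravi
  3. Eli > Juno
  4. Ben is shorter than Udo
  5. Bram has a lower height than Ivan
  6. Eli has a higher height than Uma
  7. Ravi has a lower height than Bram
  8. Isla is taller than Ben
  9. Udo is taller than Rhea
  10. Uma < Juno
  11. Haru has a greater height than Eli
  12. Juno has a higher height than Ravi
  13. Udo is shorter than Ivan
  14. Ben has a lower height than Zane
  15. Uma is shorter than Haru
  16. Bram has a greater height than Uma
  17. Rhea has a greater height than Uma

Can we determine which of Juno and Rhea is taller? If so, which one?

undetermined

Following every chain through Rhea: above Rhea we get Udo, Ivan; below Rhea we get Uma.
Juno is not reached, and no chain runs the other way from Juno to Rhea.
So the given relations leave the order of Rhea and Juno undetermined.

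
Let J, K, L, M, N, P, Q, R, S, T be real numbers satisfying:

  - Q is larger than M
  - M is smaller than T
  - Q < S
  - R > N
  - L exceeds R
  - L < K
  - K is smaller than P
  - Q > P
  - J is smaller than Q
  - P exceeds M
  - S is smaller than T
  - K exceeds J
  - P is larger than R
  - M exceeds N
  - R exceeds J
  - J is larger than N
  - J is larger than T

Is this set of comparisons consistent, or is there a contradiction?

Chaining the given relations yields T < J < R < L < K < P < Q < S, so T < S. But one relation states S < T. These cannot both hold.

inconsistent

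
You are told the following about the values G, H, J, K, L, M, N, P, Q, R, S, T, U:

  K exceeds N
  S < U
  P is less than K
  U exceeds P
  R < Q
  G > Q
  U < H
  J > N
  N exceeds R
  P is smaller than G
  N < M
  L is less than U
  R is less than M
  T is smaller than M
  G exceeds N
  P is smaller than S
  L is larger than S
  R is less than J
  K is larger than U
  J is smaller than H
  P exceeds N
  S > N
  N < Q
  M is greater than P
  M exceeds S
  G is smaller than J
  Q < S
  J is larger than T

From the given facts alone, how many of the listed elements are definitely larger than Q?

8

The elements the relations force above Q are S, G, L, U, K, M, J, H — no chain reaches any other.
That is 8.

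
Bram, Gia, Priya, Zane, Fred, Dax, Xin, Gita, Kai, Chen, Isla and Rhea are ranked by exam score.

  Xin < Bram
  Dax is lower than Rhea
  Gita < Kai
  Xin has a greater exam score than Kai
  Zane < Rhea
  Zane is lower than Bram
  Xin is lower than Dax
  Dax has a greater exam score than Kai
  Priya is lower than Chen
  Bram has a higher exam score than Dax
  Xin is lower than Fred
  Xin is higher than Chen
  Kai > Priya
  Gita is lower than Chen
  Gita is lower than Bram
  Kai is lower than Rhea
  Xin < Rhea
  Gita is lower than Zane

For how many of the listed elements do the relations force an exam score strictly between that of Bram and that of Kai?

The relations place Kai below Bram. An element lies strictly between them when it is forced above Kai and also forced below Bram.
Above Kai: {Xin, Dax, Rhea, Fred}. Below Bram: {Priya, Gita, Chen, Xin, Zane, Dax}.
Intersection: {Xin, Dax} — 2.

2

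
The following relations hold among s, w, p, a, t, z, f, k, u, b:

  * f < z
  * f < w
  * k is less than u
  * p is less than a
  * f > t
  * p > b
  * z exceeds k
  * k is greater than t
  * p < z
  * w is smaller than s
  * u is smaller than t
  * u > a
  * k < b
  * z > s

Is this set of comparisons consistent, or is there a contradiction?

inconsistent

Chaining the given relations yields k < b < p < a < u < t, so k < t. But one relation states t < k. These cannot both hold.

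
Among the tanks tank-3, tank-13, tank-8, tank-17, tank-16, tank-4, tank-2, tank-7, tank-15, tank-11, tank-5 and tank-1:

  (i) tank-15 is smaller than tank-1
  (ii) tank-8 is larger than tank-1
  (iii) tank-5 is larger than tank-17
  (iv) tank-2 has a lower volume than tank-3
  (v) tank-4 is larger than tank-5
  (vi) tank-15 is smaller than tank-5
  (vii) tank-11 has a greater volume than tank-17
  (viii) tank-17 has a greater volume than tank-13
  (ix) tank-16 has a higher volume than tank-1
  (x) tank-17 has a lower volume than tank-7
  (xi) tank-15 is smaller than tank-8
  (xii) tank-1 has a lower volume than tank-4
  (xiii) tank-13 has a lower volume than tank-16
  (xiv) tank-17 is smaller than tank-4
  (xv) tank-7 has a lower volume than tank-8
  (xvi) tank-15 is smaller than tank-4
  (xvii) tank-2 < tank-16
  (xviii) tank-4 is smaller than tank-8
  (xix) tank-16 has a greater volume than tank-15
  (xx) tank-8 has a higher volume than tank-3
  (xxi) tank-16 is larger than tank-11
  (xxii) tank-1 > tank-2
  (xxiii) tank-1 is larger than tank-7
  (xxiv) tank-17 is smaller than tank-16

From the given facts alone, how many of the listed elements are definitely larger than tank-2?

5

Directly above tank-2: tank-3, tank-1, tank-16.
One step further: tank-4, tank-8 (5 so far).
No other element is forced above tank-2 by the given relations, so the count is 5.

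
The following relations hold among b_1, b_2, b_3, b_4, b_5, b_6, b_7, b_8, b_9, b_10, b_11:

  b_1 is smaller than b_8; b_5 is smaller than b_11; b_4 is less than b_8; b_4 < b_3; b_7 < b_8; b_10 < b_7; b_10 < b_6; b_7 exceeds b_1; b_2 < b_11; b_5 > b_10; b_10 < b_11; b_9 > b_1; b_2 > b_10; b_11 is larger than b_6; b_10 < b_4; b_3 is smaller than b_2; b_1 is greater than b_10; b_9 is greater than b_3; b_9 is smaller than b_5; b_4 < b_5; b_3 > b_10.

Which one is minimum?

b_4 is not least since b_10 < b_4; b_1 is not least since b_10 < b_1; b_3 is not least since b_4 < b_3; b_9 is not least since b_3 < b_9; b_6 is not least since b_10 < b_6; b_7 is not least since b_10 < b_7; b_2 is not least since b_3 < b_2; b_5 is not least since b_10 < b_5; b_8 is not least since b_4 < b_8; b_11 is not least since b_6 < b_11.
Only b_10 has nothing below it, so b_10 is the minimum.

b_10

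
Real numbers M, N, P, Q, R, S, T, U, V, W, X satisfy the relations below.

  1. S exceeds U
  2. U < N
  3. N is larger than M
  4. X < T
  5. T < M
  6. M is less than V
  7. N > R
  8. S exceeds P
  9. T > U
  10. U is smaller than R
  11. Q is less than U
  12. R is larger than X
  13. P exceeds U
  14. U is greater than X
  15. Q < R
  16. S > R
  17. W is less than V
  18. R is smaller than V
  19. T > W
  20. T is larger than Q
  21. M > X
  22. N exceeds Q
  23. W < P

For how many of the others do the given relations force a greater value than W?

6

Directly above W: T, P, V.
One step further: M, S (5 so far).
One step further: N (6 so far).
No other element is forced above W by the given relations, so the count is 6.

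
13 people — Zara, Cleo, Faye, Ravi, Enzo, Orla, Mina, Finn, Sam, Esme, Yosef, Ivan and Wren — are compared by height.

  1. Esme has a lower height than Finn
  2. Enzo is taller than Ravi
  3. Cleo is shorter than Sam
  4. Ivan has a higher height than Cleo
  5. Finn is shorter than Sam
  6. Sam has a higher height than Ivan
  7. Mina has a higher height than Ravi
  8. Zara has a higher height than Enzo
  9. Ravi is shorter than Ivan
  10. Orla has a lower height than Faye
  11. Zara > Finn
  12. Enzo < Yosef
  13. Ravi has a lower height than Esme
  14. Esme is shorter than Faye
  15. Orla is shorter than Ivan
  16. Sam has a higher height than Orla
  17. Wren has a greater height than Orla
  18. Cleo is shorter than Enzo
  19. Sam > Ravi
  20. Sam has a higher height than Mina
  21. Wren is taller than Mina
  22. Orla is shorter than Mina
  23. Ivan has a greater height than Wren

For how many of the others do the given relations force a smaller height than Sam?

From Sam the given relations immediately reach Cleo, Ravi, Orla, Mina, Ivan, Finn.
From those, Esme, Wren — 8 in total.
Nothing else is reachable below Sam; 8 in all.

8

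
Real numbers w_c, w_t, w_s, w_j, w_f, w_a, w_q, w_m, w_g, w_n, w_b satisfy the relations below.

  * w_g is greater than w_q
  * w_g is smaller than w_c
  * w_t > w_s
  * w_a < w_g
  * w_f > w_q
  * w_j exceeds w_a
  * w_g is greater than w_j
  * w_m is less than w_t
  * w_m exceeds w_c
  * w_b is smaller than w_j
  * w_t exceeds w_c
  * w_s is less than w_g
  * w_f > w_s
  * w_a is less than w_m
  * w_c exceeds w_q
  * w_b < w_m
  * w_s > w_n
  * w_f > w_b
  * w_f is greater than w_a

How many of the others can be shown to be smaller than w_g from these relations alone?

6

Directly below w_g: w_q, w_a, w_s, w_j.
One step further: w_b, w_n (6 so far).
Nothing else is reachable below w_g; 6 in all.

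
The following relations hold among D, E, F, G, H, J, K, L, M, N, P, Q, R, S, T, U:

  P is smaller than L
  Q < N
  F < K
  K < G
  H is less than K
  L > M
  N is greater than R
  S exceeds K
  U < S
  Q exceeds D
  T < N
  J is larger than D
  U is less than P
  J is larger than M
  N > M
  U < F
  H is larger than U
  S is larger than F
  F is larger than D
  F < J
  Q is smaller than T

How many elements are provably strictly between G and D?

2

Chaining upward from D reaches: F, Q, K, S, T, N, J.
Chaining downward from G reaches: U, F, H, K.
Strictly between D and G are those in both lists: F, K — 2 elements.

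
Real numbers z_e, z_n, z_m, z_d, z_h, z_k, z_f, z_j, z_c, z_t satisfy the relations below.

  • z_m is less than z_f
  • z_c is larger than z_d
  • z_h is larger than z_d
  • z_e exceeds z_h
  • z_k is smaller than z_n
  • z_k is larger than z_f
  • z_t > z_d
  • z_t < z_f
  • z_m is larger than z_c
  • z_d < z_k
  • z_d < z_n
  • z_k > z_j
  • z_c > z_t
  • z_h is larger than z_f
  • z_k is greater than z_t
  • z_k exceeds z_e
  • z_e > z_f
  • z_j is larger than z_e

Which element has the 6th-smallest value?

z_h

Chaining the given pairs: z_d < z_t < z_c < z_m < z_f < z_h < z_e < z_j < z_k < z_n.
Counting 6 from the smallest end gives z_h.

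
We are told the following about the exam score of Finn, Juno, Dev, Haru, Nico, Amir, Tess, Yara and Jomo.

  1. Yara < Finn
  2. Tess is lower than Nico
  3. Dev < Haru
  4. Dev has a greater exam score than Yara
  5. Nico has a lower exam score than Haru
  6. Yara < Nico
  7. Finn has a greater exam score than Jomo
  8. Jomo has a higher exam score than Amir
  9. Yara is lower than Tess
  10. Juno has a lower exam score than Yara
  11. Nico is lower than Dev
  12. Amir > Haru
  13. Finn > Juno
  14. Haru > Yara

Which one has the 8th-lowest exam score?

Jomo

Chaining the given pairs: Juno < Yara < Tess < Nico < Dev < Haru < Amir < Jomo < Finn.
Counting 8 from the smallest end gives Jomo.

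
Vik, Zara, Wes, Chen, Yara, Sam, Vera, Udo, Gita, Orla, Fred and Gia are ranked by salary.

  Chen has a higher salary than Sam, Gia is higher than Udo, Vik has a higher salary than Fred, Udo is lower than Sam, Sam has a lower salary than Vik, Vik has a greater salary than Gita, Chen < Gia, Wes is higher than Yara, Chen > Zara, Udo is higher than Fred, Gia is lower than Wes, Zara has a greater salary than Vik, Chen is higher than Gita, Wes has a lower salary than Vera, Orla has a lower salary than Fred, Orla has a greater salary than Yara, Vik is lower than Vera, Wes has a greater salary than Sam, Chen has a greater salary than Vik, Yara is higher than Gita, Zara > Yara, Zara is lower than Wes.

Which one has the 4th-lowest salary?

The consecutive relations fix a unique order: Gita < Yara < Orla < Fred < Udo < Sam < Vik < Zara < Chen < Gia < Wes < Vera.
The 4th smallest is Fred.

Fred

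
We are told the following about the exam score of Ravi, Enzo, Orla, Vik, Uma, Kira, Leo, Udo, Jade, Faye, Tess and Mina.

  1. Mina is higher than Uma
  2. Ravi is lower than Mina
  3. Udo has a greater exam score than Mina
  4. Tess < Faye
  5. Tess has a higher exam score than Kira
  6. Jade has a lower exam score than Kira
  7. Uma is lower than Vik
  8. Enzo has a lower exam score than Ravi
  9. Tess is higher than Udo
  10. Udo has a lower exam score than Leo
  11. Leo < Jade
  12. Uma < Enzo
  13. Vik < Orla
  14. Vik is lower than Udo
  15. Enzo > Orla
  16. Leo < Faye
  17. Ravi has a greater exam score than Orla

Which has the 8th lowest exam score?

Leo

The consecutive relations fix a unique order: Uma < Vik < Orla < Enzo < Ravi < Mina < Udo < Leo < Jade < Kira < Tess < Faye.
Counting 8 from the smallest end gives Leo.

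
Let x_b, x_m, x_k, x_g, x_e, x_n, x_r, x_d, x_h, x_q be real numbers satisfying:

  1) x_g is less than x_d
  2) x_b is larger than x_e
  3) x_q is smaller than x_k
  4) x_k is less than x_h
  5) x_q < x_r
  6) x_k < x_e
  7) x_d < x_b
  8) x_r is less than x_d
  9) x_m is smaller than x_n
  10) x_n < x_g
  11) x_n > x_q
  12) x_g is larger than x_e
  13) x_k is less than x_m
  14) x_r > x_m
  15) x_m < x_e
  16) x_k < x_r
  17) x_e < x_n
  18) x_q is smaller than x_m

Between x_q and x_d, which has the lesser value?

x_q

x_q < x_k and x_k < x_e give x_q < x_e.
Then x_e < x_n extends the chain to x_n.
With x_n < x_g: x_q < x_k < x_e < x_n < x_g.
Then x_g < x_d extends the chain to x_d.
So x_q < x_d; x_q is the smaller of the two.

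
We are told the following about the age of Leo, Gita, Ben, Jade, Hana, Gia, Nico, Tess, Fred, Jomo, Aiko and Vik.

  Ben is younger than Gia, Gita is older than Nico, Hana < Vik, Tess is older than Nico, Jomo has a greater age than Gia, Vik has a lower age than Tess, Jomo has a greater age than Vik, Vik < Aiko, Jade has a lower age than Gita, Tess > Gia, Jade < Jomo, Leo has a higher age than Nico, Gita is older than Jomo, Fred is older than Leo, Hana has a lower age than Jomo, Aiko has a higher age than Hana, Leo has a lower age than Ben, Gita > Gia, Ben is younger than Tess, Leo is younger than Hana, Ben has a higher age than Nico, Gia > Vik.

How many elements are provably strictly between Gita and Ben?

Chaining upward from Ben reaches: Gia, Jomo, Tess.
Chaining downward from Gita reaches: Nico, Leo, Hana, Vik, Jade, Gia, Jomo.
Strictly between Ben and Gita are those in both lists: Gia, Jomo — 2 elements.

2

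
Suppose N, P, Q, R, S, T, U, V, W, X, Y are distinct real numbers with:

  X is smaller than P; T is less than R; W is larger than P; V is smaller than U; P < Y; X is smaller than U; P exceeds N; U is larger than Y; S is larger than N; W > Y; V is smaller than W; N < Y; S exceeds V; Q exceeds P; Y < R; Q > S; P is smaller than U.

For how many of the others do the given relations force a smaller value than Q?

Directly below Q: P, S.
One step further: X, N, V (5 so far).
No other element is forced below Q by the given relations, so the count is 5.

5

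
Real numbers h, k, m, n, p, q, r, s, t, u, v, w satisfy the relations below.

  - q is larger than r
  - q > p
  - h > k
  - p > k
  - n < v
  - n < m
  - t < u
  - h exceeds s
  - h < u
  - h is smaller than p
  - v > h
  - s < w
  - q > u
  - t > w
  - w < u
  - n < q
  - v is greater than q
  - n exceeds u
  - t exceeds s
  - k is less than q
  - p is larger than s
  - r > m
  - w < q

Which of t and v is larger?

v

t < u and u < n give t < n.
With n < m: t < u < n < m.
Then m < r extends the chain to r.
Then r < q extends the chain to q.
With q < v: t < u < n < m < r < q < v.
So t < v; v is the larger of the two.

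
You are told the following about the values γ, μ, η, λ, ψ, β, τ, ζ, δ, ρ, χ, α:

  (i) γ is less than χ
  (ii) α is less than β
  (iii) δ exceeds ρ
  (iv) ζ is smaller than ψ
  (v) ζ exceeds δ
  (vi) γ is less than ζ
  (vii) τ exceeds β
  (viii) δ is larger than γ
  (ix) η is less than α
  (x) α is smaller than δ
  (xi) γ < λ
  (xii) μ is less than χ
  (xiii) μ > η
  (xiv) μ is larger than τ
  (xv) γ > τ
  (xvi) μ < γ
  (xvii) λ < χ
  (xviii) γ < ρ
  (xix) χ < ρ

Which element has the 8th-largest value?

μ

Chaining the given pairs: η < α < β < τ < μ < γ < λ < χ < ρ < δ < ζ < ψ.
The 8th largest is μ.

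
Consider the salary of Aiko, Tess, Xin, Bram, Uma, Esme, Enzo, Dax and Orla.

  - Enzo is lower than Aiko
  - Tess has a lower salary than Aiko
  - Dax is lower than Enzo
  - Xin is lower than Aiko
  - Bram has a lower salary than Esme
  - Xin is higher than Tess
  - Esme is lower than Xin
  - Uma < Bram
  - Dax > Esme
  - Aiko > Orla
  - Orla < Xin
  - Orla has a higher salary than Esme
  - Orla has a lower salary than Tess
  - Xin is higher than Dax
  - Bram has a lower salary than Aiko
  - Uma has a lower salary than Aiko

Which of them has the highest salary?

Aiko

Chaining downward from Aiko: directly below it, Uma, Bram, Orla, Tess, Enzo, Xin; then Esme, Dax.
That covers every other element, and nothing is given above Aiko, so Aiko is the highest salary.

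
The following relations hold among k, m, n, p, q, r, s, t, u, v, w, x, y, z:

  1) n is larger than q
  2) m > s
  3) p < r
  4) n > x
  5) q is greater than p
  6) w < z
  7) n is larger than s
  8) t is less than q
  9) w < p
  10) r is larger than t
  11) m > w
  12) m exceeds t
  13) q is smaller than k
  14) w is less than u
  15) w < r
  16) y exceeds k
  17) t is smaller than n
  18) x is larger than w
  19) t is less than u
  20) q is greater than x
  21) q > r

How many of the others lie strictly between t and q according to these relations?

1

Chaining upward from t reaches: m, u, r, k, y, n.
Chaining downward from q reaches: w, p, x, r.
Strictly between t and q are those in both lists: r — 1 element.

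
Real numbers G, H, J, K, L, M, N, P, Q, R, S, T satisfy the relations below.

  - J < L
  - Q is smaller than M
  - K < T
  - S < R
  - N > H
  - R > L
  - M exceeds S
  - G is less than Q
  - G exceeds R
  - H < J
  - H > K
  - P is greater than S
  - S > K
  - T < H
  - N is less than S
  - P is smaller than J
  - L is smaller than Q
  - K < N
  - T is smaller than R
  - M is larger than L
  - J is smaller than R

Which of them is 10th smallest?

G

Chaining the given pairs: K < T < H < N < S < P < J < L < R < G < Q < M.
Counting 10 from the smallest end gives G.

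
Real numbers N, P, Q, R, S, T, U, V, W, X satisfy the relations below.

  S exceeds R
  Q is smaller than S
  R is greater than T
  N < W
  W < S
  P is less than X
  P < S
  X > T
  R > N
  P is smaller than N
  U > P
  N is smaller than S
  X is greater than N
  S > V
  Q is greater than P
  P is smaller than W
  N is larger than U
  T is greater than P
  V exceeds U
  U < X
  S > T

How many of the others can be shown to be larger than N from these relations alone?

The elements the relations force above N are X, W, R, S — no chain reaches any other.
That is 4.

4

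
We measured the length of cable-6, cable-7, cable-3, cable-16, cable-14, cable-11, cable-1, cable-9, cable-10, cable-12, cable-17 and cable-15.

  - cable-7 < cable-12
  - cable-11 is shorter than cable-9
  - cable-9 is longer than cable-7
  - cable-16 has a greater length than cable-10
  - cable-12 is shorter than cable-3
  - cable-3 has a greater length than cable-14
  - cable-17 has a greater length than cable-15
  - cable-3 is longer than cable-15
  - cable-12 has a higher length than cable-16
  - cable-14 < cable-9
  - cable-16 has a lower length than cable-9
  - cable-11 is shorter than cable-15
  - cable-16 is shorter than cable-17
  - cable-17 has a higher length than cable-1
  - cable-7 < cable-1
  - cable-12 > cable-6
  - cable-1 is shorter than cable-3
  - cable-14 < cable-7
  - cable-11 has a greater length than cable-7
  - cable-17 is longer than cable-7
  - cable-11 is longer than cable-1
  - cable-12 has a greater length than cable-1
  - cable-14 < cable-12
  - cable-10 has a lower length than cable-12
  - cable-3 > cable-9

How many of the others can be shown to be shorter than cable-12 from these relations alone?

6

The elements the relations force below cable-12 are cable-14, cable-10, cable-16, cable-6, cable-7, cable-1 — no chain reaches any other.
That is 6.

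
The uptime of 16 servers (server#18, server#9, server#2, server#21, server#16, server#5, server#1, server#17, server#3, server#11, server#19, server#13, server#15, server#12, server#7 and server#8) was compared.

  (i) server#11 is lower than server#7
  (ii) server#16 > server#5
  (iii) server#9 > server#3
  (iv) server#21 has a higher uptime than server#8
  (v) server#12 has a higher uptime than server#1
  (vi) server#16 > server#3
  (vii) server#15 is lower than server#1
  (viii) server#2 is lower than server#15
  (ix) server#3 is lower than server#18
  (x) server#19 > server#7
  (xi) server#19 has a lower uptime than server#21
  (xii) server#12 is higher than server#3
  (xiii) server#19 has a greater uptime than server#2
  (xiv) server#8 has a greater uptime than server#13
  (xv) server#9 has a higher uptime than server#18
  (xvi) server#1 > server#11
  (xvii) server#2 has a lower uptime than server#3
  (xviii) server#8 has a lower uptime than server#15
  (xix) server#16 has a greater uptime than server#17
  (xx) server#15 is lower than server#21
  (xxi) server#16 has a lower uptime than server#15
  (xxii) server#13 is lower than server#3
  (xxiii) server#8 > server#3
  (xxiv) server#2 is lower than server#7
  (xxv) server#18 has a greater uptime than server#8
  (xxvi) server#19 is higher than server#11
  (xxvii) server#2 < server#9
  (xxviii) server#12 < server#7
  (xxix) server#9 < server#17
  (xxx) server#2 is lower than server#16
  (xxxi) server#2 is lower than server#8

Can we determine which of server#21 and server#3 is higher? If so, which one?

server#3 < server#8 and server#8 < server#18 give server#3 < server#18.
With server#18 < server#9: server#3 < server#8 < server#18 < server#9.
Then server#9 < server#17 extends the chain to server#17.
Then server#17 < server#16 extends the chain to server#16.
Then server#16 < server#15 extends the chain to server#15.
With server#15 < server#1: server#3 < server#8 < server#18 < server#9 < server#17 < server#16 < server#15 < server#1.
Then server#1 < server#12 extends the chain to server#12.
Then server#12 < server#7 extends the chain to server#7.
With server#7 < server#19: server#3 < server#8 < server#18 < server#9 < server#17 < server#16 < server#15 < server#1 < server#12 < server#7 < server#19.
Then server#19 < server#21 extends the chain to server#21.
So server#21 is higher.

server#21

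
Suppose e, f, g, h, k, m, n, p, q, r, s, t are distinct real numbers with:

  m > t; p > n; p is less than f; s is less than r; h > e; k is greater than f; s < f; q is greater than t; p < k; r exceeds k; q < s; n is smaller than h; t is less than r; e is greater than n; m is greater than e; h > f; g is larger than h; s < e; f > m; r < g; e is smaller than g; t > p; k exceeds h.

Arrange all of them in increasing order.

n < p < t < q < s < e < m < f < h < k < r < g

The consecutive links are each given: n < p; p < t; t < q; q < s; s < e; e < m; m < f; f < h; h < k; k < r; r < g.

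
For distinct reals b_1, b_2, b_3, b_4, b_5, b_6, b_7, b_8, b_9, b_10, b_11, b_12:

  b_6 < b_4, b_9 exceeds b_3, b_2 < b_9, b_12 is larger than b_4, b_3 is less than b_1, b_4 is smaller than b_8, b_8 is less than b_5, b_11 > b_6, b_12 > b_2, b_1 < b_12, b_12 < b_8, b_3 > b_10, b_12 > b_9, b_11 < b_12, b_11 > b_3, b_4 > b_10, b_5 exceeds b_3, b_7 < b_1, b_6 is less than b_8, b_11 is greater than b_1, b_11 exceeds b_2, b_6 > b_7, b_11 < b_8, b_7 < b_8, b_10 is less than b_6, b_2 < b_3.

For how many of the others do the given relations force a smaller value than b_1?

4

From b_1 the given relations immediately reach b_7, b_3.
From those, b_2, b_10 — 4 in total.
Nothing else is reachable below b_1; 4 in all.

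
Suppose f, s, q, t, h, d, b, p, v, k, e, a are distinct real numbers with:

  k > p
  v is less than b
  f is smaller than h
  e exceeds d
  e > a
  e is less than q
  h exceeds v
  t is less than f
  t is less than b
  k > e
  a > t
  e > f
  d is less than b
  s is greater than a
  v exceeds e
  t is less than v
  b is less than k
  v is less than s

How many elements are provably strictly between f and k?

3

Chaining upward from f reaches: e, v, s, h, b, q.
Chaining downward from k reaches: t, p, a, d, e, v, b.
Strictly between f and k are those in both lists: e, v, b — 3 elements.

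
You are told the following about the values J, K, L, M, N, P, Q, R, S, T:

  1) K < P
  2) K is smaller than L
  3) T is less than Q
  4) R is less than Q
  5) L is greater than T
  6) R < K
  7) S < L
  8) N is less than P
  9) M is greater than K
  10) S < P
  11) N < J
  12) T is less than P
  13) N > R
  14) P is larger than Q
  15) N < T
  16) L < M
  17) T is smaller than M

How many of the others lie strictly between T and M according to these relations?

Chaining upward from T reaches: Q, L, P.
Chaining downward from M reaches: S, R, N, K, L.
Strictly between T and M are those in both lists: L — 1 element.

1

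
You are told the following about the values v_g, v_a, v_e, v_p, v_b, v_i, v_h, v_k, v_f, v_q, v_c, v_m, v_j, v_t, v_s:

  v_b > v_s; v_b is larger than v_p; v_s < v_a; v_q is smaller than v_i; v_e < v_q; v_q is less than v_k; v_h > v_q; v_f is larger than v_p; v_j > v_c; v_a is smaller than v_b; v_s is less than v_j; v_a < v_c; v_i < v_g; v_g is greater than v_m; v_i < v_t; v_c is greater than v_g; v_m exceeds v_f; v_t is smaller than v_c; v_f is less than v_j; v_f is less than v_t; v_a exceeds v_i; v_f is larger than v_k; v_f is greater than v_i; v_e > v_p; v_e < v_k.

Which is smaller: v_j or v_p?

v_p

The relevant relations are v_p < v_e; v_e < v_k; v_k < v_f; v_f < v_m; v_m < v_g; v_g < v_c; v_c < v_j.
Chaining these gives v_p < v_e < v_k < v_f < v_m < v_g < v_c < v_j.
So v_p < v_j; v_p is the smaller of the two.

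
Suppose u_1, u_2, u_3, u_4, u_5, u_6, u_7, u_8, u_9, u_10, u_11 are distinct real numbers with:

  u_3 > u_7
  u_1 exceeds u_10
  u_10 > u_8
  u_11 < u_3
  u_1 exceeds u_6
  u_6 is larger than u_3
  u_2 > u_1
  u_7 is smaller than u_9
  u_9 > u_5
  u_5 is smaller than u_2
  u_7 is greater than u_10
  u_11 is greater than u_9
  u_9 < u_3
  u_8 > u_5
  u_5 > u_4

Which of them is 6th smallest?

u_9

The consecutive relations fix a unique order: u_4 < u_5 < u_8 < u_10 < u_7 < u_9 < u_11 < u_3 < u_6 < u_1 < u_2.
The 6th smallest is u_9.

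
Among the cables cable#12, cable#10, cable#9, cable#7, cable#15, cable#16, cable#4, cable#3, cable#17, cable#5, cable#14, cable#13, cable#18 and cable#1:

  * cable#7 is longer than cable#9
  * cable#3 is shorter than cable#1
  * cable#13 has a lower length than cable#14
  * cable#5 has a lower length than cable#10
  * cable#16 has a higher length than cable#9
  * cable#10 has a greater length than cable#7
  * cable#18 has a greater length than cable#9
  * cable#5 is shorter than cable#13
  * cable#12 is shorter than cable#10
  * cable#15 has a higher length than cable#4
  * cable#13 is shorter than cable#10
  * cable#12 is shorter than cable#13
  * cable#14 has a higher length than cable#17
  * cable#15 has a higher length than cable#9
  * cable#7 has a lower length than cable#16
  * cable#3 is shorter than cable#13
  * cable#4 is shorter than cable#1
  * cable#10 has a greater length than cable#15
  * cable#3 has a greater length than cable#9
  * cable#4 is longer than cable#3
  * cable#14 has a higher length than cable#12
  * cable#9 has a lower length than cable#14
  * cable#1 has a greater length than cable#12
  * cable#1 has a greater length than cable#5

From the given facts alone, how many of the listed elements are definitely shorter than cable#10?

8

The elements the relations force below cable#10 are cable#9, cable#5, cable#3, cable#4, cable#7, cable#12, cable#15, cable#13 — no chain reaches any other.
That is 8.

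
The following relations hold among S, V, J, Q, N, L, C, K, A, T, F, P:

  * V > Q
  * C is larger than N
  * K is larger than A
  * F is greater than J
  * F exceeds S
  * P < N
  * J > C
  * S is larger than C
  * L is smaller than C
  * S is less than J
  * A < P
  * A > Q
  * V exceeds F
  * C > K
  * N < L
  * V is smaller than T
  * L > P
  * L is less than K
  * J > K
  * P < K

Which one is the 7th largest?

Piecing the relations together gives one ordering: Q < A < P < N < L < K < C < S < J < F < V < T.
The 7th largest is K.

K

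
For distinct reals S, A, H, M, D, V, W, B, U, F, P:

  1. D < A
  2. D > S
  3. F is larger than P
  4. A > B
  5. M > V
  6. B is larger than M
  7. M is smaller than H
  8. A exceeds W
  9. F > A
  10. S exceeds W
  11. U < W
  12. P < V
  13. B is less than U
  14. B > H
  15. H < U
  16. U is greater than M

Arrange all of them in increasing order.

P < V < M < H < B < U < W < S < D < A < F

Nothing is placed below P, so it is least; from there P < V; V < M; M < H; H < B; B < U; U < W; W < S; S < D; D < A; A < F, each given directly.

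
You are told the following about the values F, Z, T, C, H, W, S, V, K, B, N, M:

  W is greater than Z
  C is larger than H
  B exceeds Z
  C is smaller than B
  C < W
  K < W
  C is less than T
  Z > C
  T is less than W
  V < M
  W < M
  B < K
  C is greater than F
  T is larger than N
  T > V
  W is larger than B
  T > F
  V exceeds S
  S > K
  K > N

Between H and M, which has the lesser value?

The relevant relations are H < C; C < Z; Z < B; B < K; K < S; S < V; V < T; T < W; W < M.
Together: H < C < Z < B < K < S < V < T < W < M.
So H < M; H is the smaller of the two.

H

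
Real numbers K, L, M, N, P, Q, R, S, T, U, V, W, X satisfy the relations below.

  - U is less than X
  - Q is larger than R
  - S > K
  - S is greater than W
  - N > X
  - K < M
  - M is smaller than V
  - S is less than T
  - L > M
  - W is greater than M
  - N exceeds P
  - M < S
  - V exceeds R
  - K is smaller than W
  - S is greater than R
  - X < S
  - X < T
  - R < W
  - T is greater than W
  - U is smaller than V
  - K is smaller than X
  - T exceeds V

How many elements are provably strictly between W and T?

1

Chaining upward from W reaches: S.
Chaining downward from T reaches: K, M, R, U, X, V, S.
Strictly between W and T are those in both lists: S — 1 element.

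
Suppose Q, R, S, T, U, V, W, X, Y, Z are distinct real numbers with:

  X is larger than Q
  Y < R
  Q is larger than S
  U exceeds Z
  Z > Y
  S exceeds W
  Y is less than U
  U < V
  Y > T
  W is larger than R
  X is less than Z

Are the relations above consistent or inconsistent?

consistent

The single ordering T < Y < R < W < S < Q < X < Z < U < V satisfies every listed relation, so no contradiction arises.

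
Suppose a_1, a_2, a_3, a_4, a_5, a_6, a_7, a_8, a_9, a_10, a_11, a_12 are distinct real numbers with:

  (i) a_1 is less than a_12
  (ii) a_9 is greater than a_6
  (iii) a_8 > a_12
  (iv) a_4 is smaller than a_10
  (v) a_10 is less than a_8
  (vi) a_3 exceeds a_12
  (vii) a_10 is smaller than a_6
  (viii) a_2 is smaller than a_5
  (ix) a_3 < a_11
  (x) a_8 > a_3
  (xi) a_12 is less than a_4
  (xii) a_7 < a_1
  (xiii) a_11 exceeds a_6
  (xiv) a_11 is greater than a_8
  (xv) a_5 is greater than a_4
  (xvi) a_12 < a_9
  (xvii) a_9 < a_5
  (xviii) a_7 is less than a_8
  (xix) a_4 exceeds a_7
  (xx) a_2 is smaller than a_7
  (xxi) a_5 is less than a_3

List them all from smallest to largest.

The consecutive links are each given: a_2 < a_7; a_7 < a_1; a_1 < a_12; a_12 < a_4; a_4 < a_10; a_10 < a_6; a_6 < a_9; a_9 < a_5; a_5 < a_3; a_3 < a_8; a_8 < a_11.

a_2 < a_7 < a_1 < a_12 < a_4 < a_10 < a_6 < a_9 < a_5 < a_3 < a_8 < a_11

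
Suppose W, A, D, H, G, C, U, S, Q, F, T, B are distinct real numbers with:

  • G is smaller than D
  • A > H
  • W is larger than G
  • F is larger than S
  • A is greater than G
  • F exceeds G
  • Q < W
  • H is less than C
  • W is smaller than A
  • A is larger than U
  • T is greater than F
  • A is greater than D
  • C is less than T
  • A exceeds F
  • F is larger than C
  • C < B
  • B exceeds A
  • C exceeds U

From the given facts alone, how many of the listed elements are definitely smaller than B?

10

The elements the relations force below B are G, U, S, H, Q, C, W, F, D, A — no chain reaches any other.
That is 10.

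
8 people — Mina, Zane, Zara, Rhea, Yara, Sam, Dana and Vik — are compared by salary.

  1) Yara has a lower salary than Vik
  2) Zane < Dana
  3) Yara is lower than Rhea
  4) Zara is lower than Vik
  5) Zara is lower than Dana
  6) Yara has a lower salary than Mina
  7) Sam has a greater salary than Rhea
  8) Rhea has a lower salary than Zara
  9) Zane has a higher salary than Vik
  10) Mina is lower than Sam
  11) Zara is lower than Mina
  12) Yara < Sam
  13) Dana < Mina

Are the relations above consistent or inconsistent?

consistent

Every relation is compatible with Yara < Rhea < Zara < Vik < Zane < Dana < Mina < Sam; the set is consistent.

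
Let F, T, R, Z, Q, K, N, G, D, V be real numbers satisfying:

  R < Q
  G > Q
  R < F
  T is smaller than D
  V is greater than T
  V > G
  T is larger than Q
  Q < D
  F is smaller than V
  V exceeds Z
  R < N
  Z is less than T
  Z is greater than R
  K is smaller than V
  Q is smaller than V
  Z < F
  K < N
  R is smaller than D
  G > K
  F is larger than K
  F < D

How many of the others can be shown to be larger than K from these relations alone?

Directly above K: G, F, N, V.
One step further: D (5 so far).
Nothing else is reachable above K; 5 in all.

5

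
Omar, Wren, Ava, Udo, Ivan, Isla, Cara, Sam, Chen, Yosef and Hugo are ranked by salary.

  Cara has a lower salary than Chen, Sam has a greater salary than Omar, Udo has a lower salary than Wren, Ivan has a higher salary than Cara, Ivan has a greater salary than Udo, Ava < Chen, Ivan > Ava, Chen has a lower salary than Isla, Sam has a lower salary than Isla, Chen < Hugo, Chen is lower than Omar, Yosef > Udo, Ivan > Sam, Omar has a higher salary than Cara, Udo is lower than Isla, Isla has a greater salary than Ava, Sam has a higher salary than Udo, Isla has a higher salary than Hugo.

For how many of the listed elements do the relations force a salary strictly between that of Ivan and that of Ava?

Chaining upward from Ava reaches: Chen, Omar, Hugo, Sam, Isla.
Chaining downward from Ivan reaches: Cara, Udo, Chen, Omar, Sam.
Strictly between Ava and Ivan are those in both lists: Chen, Omar, Sam — 3 elements.

3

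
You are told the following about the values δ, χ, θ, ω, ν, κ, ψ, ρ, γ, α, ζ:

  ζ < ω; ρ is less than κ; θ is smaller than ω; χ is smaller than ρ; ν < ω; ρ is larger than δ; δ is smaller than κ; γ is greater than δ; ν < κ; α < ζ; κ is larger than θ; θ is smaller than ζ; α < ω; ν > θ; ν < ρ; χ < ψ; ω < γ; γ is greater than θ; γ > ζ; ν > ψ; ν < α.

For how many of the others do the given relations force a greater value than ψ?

7

The elements the relations force above ψ are ν, α, ζ, ρ, ω, γ, κ — no chain reaches any other.
That is 7.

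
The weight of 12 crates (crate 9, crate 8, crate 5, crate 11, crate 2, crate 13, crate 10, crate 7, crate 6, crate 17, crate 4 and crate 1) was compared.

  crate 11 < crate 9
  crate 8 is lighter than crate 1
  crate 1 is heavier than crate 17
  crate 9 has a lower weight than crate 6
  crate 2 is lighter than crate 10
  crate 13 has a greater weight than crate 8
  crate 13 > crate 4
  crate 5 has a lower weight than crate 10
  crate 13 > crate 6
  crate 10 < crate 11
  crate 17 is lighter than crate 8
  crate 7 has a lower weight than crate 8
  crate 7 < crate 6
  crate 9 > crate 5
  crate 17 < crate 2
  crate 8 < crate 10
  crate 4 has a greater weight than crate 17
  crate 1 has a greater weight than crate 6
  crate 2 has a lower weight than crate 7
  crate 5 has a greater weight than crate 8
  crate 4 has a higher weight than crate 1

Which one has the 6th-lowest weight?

Piecing the relations together gives one ordering: crate 17 < crate 2 < crate 7 < crate 8 < crate 5 < crate 10 < crate 11 < crate 9 < crate 6 < crate 1 < crate 4 < crate 13.
The 6th smallest is crate 10.

crate 10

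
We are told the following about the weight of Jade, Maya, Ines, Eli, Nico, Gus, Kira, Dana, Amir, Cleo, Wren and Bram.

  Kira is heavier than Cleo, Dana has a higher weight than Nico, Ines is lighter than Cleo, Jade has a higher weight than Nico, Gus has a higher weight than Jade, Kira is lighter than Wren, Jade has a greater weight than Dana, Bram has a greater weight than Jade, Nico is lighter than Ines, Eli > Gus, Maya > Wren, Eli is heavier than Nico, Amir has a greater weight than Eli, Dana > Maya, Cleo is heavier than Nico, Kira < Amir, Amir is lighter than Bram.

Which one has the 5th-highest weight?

Chaining the given pairs: Nico < Ines < Cleo < Kira < Wren < Maya < Dana < Jade < Gus < Eli < Amir < Bram.
The 5th largest is Jade.

Jade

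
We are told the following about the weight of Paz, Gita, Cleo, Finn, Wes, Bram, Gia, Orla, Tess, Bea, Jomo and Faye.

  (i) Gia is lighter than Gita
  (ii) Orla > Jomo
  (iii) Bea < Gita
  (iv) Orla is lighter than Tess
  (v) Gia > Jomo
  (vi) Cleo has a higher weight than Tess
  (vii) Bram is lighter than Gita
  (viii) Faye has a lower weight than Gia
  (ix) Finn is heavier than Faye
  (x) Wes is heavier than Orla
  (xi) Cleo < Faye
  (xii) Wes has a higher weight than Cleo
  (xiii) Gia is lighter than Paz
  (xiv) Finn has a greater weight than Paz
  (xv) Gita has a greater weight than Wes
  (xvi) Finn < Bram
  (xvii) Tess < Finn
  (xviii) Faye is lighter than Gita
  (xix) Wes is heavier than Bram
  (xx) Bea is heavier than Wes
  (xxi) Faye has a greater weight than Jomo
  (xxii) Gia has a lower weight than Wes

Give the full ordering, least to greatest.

Jomo < Orla < Tess < Cleo < Faye < Gia < Paz < Finn < Bram < Wes < Bea < Gita

Each adjacent pair is fixed by a given relation: Jomo < Orla; Orla < Tess; Tess < Cleo; Cleo < Faye; Faye < Gia; Gia < Paz; Paz < Finn; Finn < Bram; Bram < Wes; Wes < Bea; Bea < Gita. Chaining them end to end gives the full order.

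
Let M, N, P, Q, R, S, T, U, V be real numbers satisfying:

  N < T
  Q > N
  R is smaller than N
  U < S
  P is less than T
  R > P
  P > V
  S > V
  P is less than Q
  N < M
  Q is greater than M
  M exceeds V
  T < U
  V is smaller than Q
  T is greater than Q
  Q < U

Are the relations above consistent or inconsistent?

consistent

Every relation is compatible with V < P < R < N < M < Q < T < U < S; the set is consistent.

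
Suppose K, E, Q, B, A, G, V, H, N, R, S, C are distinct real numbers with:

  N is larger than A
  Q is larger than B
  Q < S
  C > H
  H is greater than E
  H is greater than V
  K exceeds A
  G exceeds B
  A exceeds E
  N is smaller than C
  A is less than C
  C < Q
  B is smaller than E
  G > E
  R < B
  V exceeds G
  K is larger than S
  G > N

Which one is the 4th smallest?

Chaining the given pairs: R < B < E < A < N < G < V < H < C < Q < S < K.
Counting 4 from the smallest end gives A.

A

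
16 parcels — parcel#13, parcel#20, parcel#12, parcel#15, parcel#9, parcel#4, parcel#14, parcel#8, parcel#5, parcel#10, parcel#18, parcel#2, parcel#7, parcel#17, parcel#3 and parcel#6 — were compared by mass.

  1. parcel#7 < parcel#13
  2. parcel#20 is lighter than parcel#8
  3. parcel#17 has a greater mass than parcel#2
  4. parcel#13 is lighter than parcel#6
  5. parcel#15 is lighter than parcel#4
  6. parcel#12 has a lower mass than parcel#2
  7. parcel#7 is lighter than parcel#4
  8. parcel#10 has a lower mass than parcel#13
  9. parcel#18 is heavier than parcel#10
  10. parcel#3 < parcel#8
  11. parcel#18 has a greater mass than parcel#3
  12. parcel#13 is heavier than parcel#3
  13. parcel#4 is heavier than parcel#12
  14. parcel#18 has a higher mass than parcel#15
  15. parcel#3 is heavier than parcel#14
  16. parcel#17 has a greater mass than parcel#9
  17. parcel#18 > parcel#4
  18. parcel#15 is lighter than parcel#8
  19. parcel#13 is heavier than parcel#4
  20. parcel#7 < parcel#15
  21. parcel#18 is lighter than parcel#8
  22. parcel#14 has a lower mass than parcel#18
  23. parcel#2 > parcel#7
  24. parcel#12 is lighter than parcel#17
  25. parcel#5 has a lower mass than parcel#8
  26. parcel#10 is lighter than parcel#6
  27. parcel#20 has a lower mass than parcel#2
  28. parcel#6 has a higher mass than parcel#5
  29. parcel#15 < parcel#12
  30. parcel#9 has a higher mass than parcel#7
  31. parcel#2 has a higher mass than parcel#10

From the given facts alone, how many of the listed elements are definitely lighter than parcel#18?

From parcel#18 the given relations immediately reach parcel#15, parcel#10, parcel#14, parcel#3, parcel#4.
From those, parcel#7, parcel#12 — 7 in total.
No other element is forced below parcel#18 by the given relations, so the count is 7.

7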